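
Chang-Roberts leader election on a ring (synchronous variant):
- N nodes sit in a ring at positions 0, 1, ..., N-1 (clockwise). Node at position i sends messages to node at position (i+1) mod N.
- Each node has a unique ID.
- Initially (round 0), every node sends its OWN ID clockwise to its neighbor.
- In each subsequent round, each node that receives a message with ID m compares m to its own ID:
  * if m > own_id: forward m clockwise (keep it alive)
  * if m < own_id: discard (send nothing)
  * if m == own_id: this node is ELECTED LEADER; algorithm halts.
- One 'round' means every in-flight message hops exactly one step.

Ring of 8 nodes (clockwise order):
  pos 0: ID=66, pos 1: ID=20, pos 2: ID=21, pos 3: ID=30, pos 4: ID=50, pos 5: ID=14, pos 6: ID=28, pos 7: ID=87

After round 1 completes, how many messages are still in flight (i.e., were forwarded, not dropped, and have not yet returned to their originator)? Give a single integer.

Answer: 3

Derivation:
Round 1: pos1(id20) recv 66: fwd; pos2(id21) recv 20: drop; pos3(id30) recv 21: drop; pos4(id50) recv 30: drop; pos5(id14) recv 50: fwd; pos6(id28) recv 14: drop; pos7(id87) recv 28: drop; pos0(id66) recv 87: fwd
After round 1: 3 messages still in flight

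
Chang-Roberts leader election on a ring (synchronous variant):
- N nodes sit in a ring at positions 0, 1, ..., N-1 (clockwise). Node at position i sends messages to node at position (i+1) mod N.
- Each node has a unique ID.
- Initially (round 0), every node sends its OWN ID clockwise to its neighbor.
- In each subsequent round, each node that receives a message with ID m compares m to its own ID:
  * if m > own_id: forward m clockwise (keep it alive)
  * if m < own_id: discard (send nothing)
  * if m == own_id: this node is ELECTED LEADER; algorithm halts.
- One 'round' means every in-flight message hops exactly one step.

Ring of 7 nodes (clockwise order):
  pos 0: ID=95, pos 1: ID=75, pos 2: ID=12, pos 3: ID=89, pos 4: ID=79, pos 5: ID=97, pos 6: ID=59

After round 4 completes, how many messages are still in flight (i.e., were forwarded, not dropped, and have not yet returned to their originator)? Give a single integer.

Round 1: pos1(id75) recv 95: fwd; pos2(id12) recv 75: fwd; pos3(id89) recv 12: drop; pos4(id79) recv 89: fwd; pos5(id97) recv 79: drop; pos6(id59) recv 97: fwd; pos0(id95) recv 59: drop
Round 2: pos2(id12) recv 95: fwd; pos3(id89) recv 75: drop; pos5(id97) recv 89: drop; pos0(id95) recv 97: fwd
Round 3: pos3(id89) recv 95: fwd; pos1(id75) recv 97: fwd
Round 4: pos4(id79) recv 95: fwd; pos2(id12) recv 97: fwd
After round 4: 2 messages still in flight

Answer: 2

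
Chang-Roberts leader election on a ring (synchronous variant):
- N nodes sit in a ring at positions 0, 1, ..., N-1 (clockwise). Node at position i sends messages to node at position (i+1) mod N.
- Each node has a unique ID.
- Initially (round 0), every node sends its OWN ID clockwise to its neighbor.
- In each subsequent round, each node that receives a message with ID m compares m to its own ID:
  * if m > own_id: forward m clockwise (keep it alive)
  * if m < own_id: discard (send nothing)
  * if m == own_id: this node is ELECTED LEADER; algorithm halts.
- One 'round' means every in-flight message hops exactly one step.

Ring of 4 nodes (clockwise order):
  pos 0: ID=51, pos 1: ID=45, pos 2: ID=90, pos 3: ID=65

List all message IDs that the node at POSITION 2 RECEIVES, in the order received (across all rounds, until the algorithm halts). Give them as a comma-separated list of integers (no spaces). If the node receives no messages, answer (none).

Round 1: pos1(id45) recv 51: fwd; pos2(id90) recv 45: drop; pos3(id65) recv 90: fwd; pos0(id51) recv 65: fwd
Round 2: pos2(id90) recv 51: drop; pos0(id51) recv 90: fwd; pos1(id45) recv 65: fwd
Round 3: pos1(id45) recv 90: fwd; pos2(id90) recv 65: drop
Round 4: pos2(id90) recv 90: ELECTED

Answer: 45,51,65,90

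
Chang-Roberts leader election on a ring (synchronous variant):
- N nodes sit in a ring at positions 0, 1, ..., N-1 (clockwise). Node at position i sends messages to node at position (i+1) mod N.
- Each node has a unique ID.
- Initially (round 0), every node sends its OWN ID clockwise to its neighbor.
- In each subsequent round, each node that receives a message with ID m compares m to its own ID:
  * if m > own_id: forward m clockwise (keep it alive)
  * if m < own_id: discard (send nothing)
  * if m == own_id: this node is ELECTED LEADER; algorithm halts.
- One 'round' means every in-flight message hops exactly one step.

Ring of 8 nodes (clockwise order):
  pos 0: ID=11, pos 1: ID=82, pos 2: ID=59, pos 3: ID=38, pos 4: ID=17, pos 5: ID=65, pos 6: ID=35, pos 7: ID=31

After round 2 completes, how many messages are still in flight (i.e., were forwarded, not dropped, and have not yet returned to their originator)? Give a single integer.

Round 1: pos1(id82) recv 11: drop; pos2(id59) recv 82: fwd; pos3(id38) recv 59: fwd; pos4(id17) recv 38: fwd; pos5(id65) recv 17: drop; pos6(id35) recv 65: fwd; pos7(id31) recv 35: fwd; pos0(id11) recv 31: fwd
Round 2: pos3(id38) recv 82: fwd; pos4(id17) recv 59: fwd; pos5(id65) recv 38: drop; pos7(id31) recv 65: fwd; pos0(id11) recv 35: fwd; pos1(id82) recv 31: drop
After round 2: 4 messages still in flight

Answer: 4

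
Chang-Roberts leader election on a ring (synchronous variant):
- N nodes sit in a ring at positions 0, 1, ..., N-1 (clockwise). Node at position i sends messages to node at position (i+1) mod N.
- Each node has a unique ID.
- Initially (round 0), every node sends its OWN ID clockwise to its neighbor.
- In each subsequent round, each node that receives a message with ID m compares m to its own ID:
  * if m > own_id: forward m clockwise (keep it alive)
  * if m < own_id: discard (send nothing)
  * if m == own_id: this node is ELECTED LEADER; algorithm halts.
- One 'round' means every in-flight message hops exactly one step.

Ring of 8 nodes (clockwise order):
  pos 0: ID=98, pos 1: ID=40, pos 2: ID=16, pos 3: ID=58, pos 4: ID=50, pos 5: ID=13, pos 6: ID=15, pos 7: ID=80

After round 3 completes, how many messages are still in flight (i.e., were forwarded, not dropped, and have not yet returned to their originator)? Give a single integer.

Answer: 2

Derivation:
Round 1: pos1(id40) recv 98: fwd; pos2(id16) recv 40: fwd; pos3(id58) recv 16: drop; pos4(id50) recv 58: fwd; pos5(id13) recv 50: fwd; pos6(id15) recv 13: drop; pos7(id80) recv 15: drop; pos0(id98) recv 80: drop
Round 2: pos2(id16) recv 98: fwd; pos3(id58) recv 40: drop; pos5(id13) recv 58: fwd; pos6(id15) recv 50: fwd
Round 3: pos3(id58) recv 98: fwd; pos6(id15) recv 58: fwd; pos7(id80) recv 50: drop
After round 3: 2 messages still in flight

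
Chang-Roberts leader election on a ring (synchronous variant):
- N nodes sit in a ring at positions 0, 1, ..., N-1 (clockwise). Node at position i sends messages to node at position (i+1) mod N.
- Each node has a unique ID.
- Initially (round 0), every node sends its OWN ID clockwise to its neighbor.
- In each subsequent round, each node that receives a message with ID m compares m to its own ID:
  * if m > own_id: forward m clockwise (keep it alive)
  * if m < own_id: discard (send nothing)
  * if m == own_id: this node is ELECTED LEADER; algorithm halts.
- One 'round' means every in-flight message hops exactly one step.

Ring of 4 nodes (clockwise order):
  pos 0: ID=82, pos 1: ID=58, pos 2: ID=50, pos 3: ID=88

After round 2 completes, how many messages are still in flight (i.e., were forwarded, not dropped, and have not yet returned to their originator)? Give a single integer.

Round 1: pos1(id58) recv 82: fwd; pos2(id50) recv 58: fwd; pos3(id88) recv 50: drop; pos0(id82) recv 88: fwd
Round 2: pos2(id50) recv 82: fwd; pos3(id88) recv 58: drop; pos1(id58) recv 88: fwd
After round 2: 2 messages still in flight

Answer: 2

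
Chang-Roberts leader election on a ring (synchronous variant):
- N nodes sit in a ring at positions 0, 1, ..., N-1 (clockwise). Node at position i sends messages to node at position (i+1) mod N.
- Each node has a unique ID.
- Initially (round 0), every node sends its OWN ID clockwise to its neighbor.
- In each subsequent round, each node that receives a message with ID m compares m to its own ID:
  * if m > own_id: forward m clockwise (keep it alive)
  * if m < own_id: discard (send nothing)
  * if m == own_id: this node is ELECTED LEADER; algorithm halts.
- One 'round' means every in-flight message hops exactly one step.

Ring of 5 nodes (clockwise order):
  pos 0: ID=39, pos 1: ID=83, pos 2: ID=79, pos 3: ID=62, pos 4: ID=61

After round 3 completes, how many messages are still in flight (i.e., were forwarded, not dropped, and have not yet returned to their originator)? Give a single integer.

Round 1: pos1(id83) recv 39: drop; pos2(id79) recv 83: fwd; pos3(id62) recv 79: fwd; pos4(id61) recv 62: fwd; pos0(id39) recv 61: fwd
Round 2: pos3(id62) recv 83: fwd; pos4(id61) recv 79: fwd; pos0(id39) recv 62: fwd; pos1(id83) recv 61: drop
Round 3: pos4(id61) recv 83: fwd; pos0(id39) recv 79: fwd; pos1(id83) recv 62: drop
After round 3: 2 messages still in flight

Answer: 2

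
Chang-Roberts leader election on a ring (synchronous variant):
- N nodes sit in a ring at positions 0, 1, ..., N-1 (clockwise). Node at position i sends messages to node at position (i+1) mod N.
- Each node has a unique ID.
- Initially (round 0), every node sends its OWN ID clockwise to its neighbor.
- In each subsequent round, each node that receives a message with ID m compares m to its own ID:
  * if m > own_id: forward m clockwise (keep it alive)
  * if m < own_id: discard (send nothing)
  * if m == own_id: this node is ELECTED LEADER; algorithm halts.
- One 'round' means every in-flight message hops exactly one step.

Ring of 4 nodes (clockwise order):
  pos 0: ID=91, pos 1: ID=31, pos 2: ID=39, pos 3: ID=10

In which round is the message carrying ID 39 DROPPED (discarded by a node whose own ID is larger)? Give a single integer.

Round 1: pos1(id31) recv 91: fwd; pos2(id39) recv 31: drop; pos3(id10) recv 39: fwd; pos0(id91) recv 10: drop
Round 2: pos2(id39) recv 91: fwd; pos0(id91) recv 39: drop
Round 3: pos3(id10) recv 91: fwd
Round 4: pos0(id91) recv 91: ELECTED
Message ID 39 originates at pos 2; dropped at pos 0 in round 2

Answer: 2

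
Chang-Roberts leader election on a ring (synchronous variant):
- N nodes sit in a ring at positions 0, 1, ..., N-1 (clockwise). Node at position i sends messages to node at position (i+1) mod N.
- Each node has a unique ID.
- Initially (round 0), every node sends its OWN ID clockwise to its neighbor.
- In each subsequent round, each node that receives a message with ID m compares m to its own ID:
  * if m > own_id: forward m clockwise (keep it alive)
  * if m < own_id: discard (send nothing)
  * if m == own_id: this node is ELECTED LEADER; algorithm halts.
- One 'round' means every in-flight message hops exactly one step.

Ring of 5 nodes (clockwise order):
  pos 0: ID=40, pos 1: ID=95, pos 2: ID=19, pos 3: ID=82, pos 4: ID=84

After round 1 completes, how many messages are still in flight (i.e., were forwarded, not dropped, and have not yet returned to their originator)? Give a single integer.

Round 1: pos1(id95) recv 40: drop; pos2(id19) recv 95: fwd; pos3(id82) recv 19: drop; pos4(id84) recv 82: drop; pos0(id40) recv 84: fwd
After round 1: 2 messages still in flight

Answer: 2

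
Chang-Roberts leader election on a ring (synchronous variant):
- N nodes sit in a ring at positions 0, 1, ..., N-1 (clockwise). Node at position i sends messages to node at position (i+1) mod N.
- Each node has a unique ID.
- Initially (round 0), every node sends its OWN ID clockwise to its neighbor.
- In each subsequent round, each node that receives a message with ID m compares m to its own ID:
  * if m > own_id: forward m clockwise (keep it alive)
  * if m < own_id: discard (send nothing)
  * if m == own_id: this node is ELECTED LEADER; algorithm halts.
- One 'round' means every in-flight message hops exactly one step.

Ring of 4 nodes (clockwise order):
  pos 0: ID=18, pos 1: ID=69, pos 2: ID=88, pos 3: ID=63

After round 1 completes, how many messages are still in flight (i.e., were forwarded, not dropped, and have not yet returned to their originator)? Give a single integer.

Answer: 2

Derivation:
Round 1: pos1(id69) recv 18: drop; pos2(id88) recv 69: drop; pos3(id63) recv 88: fwd; pos0(id18) recv 63: fwd
After round 1: 2 messages still in flight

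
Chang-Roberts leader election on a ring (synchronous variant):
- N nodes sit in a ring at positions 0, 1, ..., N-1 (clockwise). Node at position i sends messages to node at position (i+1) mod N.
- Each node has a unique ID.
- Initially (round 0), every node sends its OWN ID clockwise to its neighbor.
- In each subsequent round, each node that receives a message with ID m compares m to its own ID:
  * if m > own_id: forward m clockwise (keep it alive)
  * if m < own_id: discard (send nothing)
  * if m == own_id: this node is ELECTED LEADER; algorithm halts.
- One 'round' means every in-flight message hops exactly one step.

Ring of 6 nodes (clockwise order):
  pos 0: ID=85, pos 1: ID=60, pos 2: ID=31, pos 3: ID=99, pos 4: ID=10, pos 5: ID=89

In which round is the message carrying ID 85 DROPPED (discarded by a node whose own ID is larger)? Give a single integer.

Round 1: pos1(id60) recv 85: fwd; pos2(id31) recv 60: fwd; pos3(id99) recv 31: drop; pos4(id10) recv 99: fwd; pos5(id89) recv 10: drop; pos0(id85) recv 89: fwd
Round 2: pos2(id31) recv 85: fwd; pos3(id99) recv 60: drop; pos5(id89) recv 99: fwd; pos1(id60) recv 89: fwd
Round 3: pos3(id99) recv 85: drop; pos0(id85) recv 99: fwd; pos2(id31) recv 89: fwd
Round 4: pos1(id60) recv 99: fwd; pos3(id99) recv 89: drop
Round 5: pos2(id31) recv 99: fwd
Round 6: pos3(id99) recv 99: ELECTED
Message ID 85 originates at pos 0; dropped at pos 3 in round 3

Answer: 3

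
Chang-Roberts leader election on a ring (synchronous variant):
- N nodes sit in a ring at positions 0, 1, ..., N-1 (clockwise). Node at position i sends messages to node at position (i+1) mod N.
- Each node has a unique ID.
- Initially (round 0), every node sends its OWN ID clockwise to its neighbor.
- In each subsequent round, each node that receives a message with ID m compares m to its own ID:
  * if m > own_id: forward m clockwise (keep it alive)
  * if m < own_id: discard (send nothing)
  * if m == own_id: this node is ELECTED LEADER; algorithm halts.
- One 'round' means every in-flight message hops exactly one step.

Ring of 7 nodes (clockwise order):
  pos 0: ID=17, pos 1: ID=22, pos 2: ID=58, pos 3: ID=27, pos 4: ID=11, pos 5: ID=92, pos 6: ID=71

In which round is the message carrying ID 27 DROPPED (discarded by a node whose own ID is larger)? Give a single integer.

Round 1: pos1(id22) recv 17: drop; pos2(id58) recv 22: drop; pos3(id27) recv 58: fwd; pos4(id11) recv 27: fwd; pos5(id92) recv 11: drop; pos6(id71) recv 92: fwd; pos0(id17) recv 71: fwd
Round 2: pos4(id11) recv 58: fwd; pos5(id92) recv 27: drop; pos0(id17) recv 92: fwd; pos1(id22) recv 71: fwd
Round 3: pos5(id92) recv 58: drop; pos1(id22) recv 92: fwd; pos2(id58) recv 71: fwd
Round 4: pos2(id58) recv 92: fwd; pos3(id27) recv 71: fwd
Round 5: pos3(id27) recv 92: fwd; pos4(id11) recv 71: fwd
Round 6: pos4(id11) recv 92: fwd; pos5(id92) recv 71: drop
Round 7: pos5(id92) recv 92: ELECTED
Message ID 27 originates at pos 3; dropped at pos 5 in round 2

Answer: 2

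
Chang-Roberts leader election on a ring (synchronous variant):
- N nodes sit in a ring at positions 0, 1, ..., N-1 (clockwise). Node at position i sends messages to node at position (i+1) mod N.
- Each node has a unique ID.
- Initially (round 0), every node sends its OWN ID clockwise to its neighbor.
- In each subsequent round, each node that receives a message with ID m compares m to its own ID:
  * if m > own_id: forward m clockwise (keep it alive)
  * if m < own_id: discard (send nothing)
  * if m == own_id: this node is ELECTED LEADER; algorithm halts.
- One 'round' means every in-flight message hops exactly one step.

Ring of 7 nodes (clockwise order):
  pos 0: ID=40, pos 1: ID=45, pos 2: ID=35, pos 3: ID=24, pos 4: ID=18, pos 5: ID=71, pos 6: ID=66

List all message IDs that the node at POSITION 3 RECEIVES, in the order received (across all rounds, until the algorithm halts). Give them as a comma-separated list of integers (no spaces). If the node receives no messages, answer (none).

Round 1: pos1(id45) recv 40: drop; pos2(id35) recv 45: fwd; pos3(id24) recv 35: fwd; pos4(id18) recv 24: fwd; pos5(id71) recv 18: drop; pos6(id66) recv 71: fwd; pos0(id40) recv 66: fwd
Round 2: pos3(id24) recv 45: fwd; pos4(id18) recv 35: fwd; pos5(id71) recv 24: drop; pos0(id40) recv 71: fwd; pos1(id45) recv 66: fwd
Round 3: pos4(id18) recv 45: fwd; pos5(id71) recv 35: drop; pos1(id45) recv 71: fwd; pos2(id35) recv 66: fwd
Round 4: pos5(id71) recv 45: drop; pos2(id35) recv 71: fwd; pos3(id24) recv 66: fwd
Round 5: pos3(id24) recv 71: fwd; pos4(id18) recv 66: fwd
Round 6: pos4(id18) recv 71: fwd; pos5(id71) recv 66: drop
Round 7: pos5(id71) recv 71: ELECTED

Answer: 35,45,66,71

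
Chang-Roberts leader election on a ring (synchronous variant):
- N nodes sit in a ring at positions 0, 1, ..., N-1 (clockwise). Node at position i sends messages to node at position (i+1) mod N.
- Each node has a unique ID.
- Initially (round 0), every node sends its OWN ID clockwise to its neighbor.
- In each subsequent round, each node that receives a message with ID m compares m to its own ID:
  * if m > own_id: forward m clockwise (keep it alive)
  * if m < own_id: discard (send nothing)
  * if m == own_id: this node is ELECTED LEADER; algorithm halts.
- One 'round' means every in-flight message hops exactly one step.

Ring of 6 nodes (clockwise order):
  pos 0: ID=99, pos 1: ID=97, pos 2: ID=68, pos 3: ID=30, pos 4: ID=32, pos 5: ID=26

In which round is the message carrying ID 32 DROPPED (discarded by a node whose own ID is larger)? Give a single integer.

Round 1: pos1(id97) recv 99: fwd; pos2(id68) recv 97: fwd; pos3(id30) recv 68: fwd; pos4(id32) recv 30: drop; pos5(id26) recv 32: fwd; pos0(id99) recv 26: drop
Round 2: pos2(id68) recv 99: fwd; pos3(id30) recv 97: fwd; pos4(id32) recv 68: fwd; pos0(id99) recv 32: drop
Round 3: pos3(id30) recv 99: fwd; pos4(id32) recv 97: fwd; pos5(id26) recv 68: fwd
Round 4: pos4(id32) recv 99: fwd; pos5(id26) recv 97: fwd; pos0(id99) recv 68: drop
Round 5: pos5(id26) recv 99: fwd; pos0(id99) recv 97: drop
Round 6: pos0(id99) recv 99: ELECTED
Message ID 32 originates at pos 4; dropped at pos 0 in round 2

Answer: 2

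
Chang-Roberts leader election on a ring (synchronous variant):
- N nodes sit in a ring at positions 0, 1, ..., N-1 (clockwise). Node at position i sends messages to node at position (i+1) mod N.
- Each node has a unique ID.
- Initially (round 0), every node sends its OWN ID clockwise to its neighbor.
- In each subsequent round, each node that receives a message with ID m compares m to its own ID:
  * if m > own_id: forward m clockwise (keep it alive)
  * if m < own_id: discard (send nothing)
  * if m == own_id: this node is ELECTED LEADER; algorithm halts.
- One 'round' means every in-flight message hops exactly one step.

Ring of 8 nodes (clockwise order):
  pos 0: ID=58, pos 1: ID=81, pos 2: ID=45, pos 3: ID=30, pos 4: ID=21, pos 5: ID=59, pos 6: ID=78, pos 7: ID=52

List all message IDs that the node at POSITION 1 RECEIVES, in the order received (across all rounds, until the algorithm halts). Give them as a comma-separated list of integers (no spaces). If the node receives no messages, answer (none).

Round 1: pos1(id81) recv 58: drop; pos2(id45) recv 81: fwd; pos3(id30) recv 45: fwd; pos4(id21) recv 30: fwd; pos5(id59) recv 21: drop; pos6(id78) recv 59: drop; pos7(id52) recv 78: fwd; pos0(id58) recv 52: drop
Round 2: pos3(id30) recv 81: fwd; pos4(id21) recv 45: fwd; pos5(id59) recv 30: drop; pos0(id58) recv 78: fwd
Round 3: pos4(id21) recv 81: fwd; pos5(id59) recv 45: drop; pos1(id81) recv 78: drop
Round 4: pos5(id59) recv 81: fwd
Round 5: pos6(id78) recv 81: fwd
Round 6: pos7(id52) recv 81: fwd
Round 7: pos0(id58) recv 81: fwd
Round 8: pos1(id81) recv 81: ELECTED

Answer: 58,78,81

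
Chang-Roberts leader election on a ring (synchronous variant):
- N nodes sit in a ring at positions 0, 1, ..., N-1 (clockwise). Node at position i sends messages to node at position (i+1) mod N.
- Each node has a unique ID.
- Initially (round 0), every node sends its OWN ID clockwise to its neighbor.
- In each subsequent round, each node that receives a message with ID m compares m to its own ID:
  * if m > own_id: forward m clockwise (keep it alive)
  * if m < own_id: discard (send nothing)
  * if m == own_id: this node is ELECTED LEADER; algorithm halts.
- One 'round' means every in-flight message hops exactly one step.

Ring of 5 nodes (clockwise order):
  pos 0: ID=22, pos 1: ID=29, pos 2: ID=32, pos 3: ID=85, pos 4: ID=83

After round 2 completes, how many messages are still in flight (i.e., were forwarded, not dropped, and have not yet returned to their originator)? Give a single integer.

Answer: 2

Derivation:
Round 1: pos1(id29) recv 22: drop; pos2(id32) recv 29: drop; pos3(id85) recv 32: drop; pos4(id83) recv 85: fwd; pos0(id22) recv 83: fwd
Round 2: pos0(id22) recv 85: fwd; pos1(id29) recv 83: fwd
After round 2: 2 messages still in flight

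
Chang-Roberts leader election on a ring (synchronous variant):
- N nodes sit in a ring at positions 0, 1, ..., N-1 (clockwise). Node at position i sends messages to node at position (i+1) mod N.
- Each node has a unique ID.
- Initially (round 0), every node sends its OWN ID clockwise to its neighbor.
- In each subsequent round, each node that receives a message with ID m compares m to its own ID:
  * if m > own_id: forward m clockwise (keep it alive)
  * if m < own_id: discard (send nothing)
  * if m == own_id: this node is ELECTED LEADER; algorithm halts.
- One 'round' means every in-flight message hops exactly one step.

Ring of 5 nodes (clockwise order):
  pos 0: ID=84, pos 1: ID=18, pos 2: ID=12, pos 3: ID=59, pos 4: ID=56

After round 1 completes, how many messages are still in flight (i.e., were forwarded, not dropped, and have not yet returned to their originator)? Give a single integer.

Round 1: pos1(id18) recv 84: fwd; pos2(id12) recv 18: fwd; pos3(id59) recv 12: drop; pos4(id56) recv 59: fwd; pos0(id84) recv 56: drop
After round 1: 3 messages still in flight

Answer: 3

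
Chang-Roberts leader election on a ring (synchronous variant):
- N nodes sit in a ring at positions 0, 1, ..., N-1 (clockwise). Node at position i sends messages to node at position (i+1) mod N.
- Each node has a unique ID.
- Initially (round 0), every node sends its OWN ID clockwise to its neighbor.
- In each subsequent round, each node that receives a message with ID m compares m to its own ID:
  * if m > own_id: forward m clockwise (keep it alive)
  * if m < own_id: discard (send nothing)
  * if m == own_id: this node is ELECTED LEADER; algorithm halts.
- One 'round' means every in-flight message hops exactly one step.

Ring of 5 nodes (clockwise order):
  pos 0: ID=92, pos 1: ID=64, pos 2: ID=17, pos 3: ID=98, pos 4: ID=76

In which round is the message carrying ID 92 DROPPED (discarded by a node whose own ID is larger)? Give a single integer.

Round 1: pos1(id64) recv 92: fwd; pos2(id17) recv 64: fwd; pos3(id98) recv 17: drop; pos4(id76) recv 98: fwd; pos0(id92) recv 76: drop
Round 2: pos2(id17) recv 92: fwd; pos3(id98) recv 64: drop; pos0(id92) recv 98: fwd
Round 3: pos3(id98) recv 92: drop; pos1(id64) recv 98: fwd
Round 4: pos2(id17) recv 98: fwd
Round 5: pos3(id98) recv 98: ELECTED
Message ID 92 originates at pos 0; dropped at pos 3 in round 3

Answer: 3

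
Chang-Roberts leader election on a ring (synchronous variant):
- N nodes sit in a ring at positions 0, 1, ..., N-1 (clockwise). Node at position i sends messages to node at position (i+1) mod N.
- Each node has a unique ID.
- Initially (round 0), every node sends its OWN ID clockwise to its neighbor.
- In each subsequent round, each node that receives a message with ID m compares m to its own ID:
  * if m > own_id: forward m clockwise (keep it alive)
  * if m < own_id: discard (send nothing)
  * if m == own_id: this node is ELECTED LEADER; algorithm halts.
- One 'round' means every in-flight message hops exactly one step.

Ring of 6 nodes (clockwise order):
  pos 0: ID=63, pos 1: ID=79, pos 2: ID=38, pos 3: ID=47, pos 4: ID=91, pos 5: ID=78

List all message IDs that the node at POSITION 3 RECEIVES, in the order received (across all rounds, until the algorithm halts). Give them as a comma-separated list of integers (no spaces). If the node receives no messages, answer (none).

Answer: 38,79,91

Derivation:
Round 1: pos1(id79) recv 63: drop; pos2(id38) recv 79: fwd; pos3(id47) recv 38: drop; pos4(id91) recv 47: drop; pos5(id78) recv 91: fwd; pos0(id63) recv 78: fwd
Round 2: pos3(id47) recv 79: fwd; pos0(id63) recv 91: fwd; pos1(id79) recv 78: drop
Round 3: pos4(id91) recv 79: drop; pos1(id79) recv 91: fwd
Round 4: pos2(id38) recv 91: fwd
Round 5: pos3(id47) recv 91: fwd
Round 6: pos4(id91) recv 91: ELECTED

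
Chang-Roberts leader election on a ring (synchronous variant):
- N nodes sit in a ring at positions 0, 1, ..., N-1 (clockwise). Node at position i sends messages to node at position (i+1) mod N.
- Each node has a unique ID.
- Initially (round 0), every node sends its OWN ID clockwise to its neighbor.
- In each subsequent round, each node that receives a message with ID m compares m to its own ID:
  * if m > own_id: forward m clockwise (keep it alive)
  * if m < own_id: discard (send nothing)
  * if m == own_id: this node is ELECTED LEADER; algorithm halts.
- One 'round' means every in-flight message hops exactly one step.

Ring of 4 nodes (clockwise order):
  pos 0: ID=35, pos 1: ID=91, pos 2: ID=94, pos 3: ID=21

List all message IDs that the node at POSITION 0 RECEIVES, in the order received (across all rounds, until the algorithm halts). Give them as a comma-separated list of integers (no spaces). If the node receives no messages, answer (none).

Answer: 21,94

Derivation:
Round 1: pos1(id91) recv 35: drop; pos2(id94) recv 91: drop; pos3(id21) recv 94: fwd; pos0(id35) recv 21: drop
Round 2: pos0(id35) recv 94: fwd
Round 3: pos1(id91) recv 94: fwd
Round 4: pos2(id94) recv 94: ELECTED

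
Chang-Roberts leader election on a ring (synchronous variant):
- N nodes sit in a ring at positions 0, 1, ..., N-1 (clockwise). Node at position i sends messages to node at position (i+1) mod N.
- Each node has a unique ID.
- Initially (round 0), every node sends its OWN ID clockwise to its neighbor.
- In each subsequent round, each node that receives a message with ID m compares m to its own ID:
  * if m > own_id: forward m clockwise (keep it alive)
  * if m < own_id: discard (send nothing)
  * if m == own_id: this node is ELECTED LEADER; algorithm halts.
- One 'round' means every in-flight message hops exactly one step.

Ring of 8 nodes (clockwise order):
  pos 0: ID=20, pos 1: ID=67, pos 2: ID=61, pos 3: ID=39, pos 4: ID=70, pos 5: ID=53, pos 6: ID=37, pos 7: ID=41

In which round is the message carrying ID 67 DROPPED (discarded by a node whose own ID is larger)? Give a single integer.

Round 1: pos1(id67) recv 20: drop; pos2(id61) recv 67: fwd; pos3(id39) recv 61: fwd; pos4(id70) recv 39: drop; pos5(id53) recv 70: fwd; pos6(id37) recv 53: fwd; pos7(id41) recv 37: drop; pos0(id20) recv 41: fwd
Round 2: pos3(id39) recv 67: fwd; pos4(id70) recv 61: drop; pos6(id37) recv 70: fwd; pos7(id41) recv 53: fwd; pos1(id67) recv 41: drop
Round 3: pos4(id70) recv 67: drop; pos7(id41) recv 70: fwd; pos0(id20) recv 53: fwd
Round 4: pos0(id20) recv 70: fwd; pos1(id67) recv 53: drop
Round 5: pos1(id67) recv 70: fwd
Round 6: pos2(id61) recv 70: fwd
Round 7: pos3(id39) recv 70: fwd
Round 8: pos4(id70) recv 70: ELECTED
Message ID 67 originates at pos 1; dropped at pos 4 in round 3

Answer: 3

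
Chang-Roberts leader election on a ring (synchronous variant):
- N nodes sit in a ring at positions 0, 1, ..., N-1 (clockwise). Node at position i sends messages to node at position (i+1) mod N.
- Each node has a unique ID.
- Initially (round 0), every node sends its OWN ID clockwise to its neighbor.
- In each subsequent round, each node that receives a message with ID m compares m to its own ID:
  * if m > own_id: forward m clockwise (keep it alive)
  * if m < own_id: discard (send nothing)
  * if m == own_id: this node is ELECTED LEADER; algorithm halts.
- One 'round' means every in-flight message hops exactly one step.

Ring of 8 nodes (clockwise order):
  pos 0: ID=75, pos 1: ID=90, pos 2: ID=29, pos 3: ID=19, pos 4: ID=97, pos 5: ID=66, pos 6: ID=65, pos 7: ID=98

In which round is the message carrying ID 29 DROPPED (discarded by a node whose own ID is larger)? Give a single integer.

Answer: 2

Derivation:
Round 1: pos1(id90) recv 75: drop; pos2(id29) recv 90: fwd; pos3(id19) recv 29: fwd; pos4(id97) recv 19: drop; pos5(id66) recv 97: fwd; pos6(id65) recv 66: fwd; pos7(id98) recv 65: drop; pos0(id75) recv 98: fwd
Round 2: pos3(id19) recv 90: fwd; pos4(id97) recv 29: drop; pos6(id65) recv 97: fwd; pos7(id98) recv 66: drop; pos1(id90) recv 98: fwd
Round 3: pos4(id97) recv 90: drop; pos7(id98) recv 97: drop; pos2(id29) recv 98: fwd
Round 4: pos3(id19) recv 98: fwd
Round 5: pos4(id97) recv 98: fwd
Round 6: pos5(id66) recv 98: fwd
Round 7: pos6(id65) recv 98: fwd
Round 8: pos7(id98) recv 98: ELECTED
Message ID 29 originates at pos 2; dropped at pos 4 in round 2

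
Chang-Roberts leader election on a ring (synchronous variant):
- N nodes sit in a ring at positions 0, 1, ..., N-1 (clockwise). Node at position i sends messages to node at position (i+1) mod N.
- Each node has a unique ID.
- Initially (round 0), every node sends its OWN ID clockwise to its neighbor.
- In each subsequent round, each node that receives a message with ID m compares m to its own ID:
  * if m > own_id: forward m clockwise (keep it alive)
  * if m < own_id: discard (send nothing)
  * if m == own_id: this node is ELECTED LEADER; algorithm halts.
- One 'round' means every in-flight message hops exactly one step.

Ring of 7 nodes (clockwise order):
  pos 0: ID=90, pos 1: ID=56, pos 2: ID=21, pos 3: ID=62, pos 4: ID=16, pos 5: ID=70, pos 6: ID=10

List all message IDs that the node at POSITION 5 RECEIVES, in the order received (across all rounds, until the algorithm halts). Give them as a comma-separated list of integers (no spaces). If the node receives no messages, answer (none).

Answer: 16,62,90

Derivation:
Round 1: pos1(id56) recv 90: fwd; pos2(id21) recv 56: fwd; pos3(id62) recv 21: drop; pos4(id16) recv 62: fwd; pos5(id70) recv 16: drop; pos6(id10) recv 70: fwd; pos0(id90) recv 10: drop
Round 2: pos2(id21) recv 90: fwd; pos3(id62) recv 56: drop; pos5(id70) recv 62: drop; pos0(id90) recv 70: drop
Round 3: pos3(id62) recv 90: fwd
Round 4: pos4(id16) recv 90: fwd
Round 5: pos5(id70) recv 90: fwd
Round 6: pos6(id10) recv 90: fwd
Round 7: pos0(id90) recv 90: ELECTED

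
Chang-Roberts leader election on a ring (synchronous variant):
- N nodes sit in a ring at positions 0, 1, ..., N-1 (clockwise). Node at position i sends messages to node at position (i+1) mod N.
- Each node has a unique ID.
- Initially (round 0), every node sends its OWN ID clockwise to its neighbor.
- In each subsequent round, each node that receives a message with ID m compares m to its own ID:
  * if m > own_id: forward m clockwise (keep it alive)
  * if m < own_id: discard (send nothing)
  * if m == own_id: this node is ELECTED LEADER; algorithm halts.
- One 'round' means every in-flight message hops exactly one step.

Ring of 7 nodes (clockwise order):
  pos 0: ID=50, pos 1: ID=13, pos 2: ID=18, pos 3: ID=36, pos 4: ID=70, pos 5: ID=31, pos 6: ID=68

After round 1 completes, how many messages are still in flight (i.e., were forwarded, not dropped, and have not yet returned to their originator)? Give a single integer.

Round 1: pos1(id13) recv 50: fwd; pos2(id18) recv 13: drop; pos3(id36) recv 18: drop; pos4(id70) recv 36: drop; pos5(id31) recv 70: fwd; pos6(id68) recv 31: drop; pos0(id50) recv 68: fwd
After round 1: 3 messages still in flight

Answer: 3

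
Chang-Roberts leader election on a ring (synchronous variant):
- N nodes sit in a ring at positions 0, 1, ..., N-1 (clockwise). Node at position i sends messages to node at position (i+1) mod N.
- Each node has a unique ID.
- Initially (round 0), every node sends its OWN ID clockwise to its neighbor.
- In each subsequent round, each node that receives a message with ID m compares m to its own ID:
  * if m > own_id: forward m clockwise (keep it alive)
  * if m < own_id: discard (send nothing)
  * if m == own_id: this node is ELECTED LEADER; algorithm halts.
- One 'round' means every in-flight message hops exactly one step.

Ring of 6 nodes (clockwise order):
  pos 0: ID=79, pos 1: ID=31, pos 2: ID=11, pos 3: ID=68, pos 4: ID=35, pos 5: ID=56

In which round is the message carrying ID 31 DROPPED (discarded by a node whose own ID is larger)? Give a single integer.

Round 1: pos1(id31) recv 79: fwd; pos2(id11) recv 31: fwd; pos3(id68) recv 11: drop; pos4(id35) recv 68: fwd; pos5(id56) recv 35: drop; pos0(id79) recv 56: drop
Round 2: pos2(id11) recv 79: fwd; pos3(id68) recv 31: drop; pos5(id56) recv 68: fwd
Round 3: pos3(id68) recv 79: fwd; pos0(id79) recv 68: drop
Round 4: pos4(id35) recv 79: fwd
Round 5: pos5(id56) recv 79: fwd
Round 6: pos0(id79) recv 79: ELECTED
Message ID 31 originates at pos 1; dropped at pos 3 in round 2

Answer: 2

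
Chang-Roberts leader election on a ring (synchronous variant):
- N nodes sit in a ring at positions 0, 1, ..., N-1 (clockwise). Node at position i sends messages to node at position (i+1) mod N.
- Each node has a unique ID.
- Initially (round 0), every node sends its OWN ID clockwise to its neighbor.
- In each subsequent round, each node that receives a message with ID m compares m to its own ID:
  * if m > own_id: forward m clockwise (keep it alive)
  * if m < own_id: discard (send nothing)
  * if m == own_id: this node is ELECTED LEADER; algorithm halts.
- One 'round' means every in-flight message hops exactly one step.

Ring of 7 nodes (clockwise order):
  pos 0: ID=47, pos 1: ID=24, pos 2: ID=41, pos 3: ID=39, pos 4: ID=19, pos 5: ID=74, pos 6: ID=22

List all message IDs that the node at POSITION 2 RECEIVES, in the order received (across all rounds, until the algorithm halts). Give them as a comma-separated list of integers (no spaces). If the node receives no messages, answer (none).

Answer: 24,47,74

Derivation:
Round 1: pos1(id24) recv 47: fwd; pos2(id41) recv 24: drop; pos3(id39) recv 41: fwd; pos4(id19) recv 39: fwd; pos5(id74) recv 19: drop; pos6(id22) recv 74: fwd; pos0(id47) recv 22: drop
Round 2: pos2(id41) recv 47: fwd; pos4(id19) recv 41: fwd; pos5(id74) recv 39: drop; pos0(id47) recv 74: fwd
Round 3: pos3(id39) recv 47: fwd; pos5(id74) recv 41: drop; pos1(id24) recv 74: fwd
Round 4: pos4(id19) recv 47: fwd; pos2(id41) recv 74: fwd
Round 5: pos5(id74) recv 47: drop; pos3(id39) recv 74: fwd
Round 6: pos4(id19) recv 74: fwd
Round 7: pos5(id74) recv 74: ELECTED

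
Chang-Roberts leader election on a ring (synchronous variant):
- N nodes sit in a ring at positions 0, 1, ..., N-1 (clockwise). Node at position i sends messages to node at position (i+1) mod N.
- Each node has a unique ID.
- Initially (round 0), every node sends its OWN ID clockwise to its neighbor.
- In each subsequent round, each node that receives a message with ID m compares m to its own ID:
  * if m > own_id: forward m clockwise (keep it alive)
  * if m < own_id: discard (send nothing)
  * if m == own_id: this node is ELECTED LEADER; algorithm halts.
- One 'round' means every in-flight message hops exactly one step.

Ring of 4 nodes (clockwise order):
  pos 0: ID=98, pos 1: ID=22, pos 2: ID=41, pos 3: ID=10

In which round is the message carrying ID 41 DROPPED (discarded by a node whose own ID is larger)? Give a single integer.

Answer: 2

Derivation:
Round 1: pos1(id22) recv 98: fwd; pos2(id41) recv 22: drop; pos3(id10) recv 41: fwd; pos0(id98) recv 10: drop
Round 2: pos2(id41) recv 98: fwd; pos0(id98) recv 41: drop
Round 3: pos3(id10) recv 98: fwd
Round 4: pos0(id98) recv 98: ELECTED
Message ID 41 originates at pos 2; dropped at pos 0 in round 2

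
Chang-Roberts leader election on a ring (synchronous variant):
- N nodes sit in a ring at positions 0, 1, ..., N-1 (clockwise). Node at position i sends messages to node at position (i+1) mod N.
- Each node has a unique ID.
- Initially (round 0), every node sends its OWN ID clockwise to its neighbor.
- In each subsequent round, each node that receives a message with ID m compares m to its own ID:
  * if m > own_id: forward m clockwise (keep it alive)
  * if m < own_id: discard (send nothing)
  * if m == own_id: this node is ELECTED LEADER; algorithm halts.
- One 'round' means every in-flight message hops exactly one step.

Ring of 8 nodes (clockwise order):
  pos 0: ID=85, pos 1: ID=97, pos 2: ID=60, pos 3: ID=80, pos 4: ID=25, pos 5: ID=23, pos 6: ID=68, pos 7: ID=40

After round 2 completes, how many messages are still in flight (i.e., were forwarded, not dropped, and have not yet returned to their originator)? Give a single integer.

Answer: 2

Derivation:
Round 1: pos1(id97) recv 85: drop; pos2(id60) recv 97: fwd; pos3(id80) recv 60: drop; pos4(id25) recv 80: fwd; pos5(id23) recv 25: fwd; pos6(id68) recv 23: drop; pos7(id40) recv 68: fwd; pos0(id85) recv 40: drop
Round 2: pos3(id80) recv 97: fwd; pos5(id23) recv 80: fwd; pos6(id68) recv 25: drop; pos0(id85) recv 68: drop
After round 2: 2 messages still in flight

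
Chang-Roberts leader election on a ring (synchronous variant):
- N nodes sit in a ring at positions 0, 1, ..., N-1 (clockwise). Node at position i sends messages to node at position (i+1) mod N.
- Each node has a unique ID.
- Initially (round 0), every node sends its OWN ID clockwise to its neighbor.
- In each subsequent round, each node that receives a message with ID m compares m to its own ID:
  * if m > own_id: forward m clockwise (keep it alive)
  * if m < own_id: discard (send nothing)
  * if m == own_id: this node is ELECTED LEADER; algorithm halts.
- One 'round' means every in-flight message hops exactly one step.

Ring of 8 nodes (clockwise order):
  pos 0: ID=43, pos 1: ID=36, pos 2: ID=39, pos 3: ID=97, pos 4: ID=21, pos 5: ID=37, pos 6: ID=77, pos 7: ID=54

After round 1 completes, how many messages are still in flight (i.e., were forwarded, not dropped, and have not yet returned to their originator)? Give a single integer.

Answer: 4

Derivation:
Round 1: pos1(id36) recv 43: fwd; pos2(id39) recv 36: drop; pos3(id97) recv 39: drop; pos4(id21) recv 97: fwd; pos5(id37) recv 21: drop; pos6(id77) recv 37: drop; pos7(id54) recv 77: fwd; pos0(id43) recv 54: fwd
After round 1: 4 messages still in flight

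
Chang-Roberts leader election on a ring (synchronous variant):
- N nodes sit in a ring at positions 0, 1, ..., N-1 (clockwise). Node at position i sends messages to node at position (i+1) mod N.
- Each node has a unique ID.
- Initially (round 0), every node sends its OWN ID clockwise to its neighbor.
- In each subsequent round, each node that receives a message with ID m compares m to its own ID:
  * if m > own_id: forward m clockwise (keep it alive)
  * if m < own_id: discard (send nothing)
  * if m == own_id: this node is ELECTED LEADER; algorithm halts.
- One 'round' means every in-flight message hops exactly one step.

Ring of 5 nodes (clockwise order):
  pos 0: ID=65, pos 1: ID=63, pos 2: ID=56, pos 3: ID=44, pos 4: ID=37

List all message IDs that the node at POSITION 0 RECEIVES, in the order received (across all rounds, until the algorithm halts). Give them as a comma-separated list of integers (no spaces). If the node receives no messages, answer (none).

Answer: 37,44,56,63,65

Derivation:
Round 1: pos1(id63) recv 65: fwd; pos2(id56) recv 63: fwd; pos3(id44) recv 56: fwd; pos4(id37) recv 44: fwd; pos0(id65) recv 37: drop
Round 2: pos2(id56) recv 65: fwd; pos3(id44) recv 63: fwd; pos4(id37) recv 56: fwd; pos0(id65) recv 44: drop
Round 3: pos3(id44) recv 65: fwd; pos4(id37) recv 63: fwd; pos0(id65) recv 56: drop
Round 4: pos4(id37) recv 65: fwd; pos0(id65) recv 63: drop
Round 5: pos0(id65) recv 65: ELECTED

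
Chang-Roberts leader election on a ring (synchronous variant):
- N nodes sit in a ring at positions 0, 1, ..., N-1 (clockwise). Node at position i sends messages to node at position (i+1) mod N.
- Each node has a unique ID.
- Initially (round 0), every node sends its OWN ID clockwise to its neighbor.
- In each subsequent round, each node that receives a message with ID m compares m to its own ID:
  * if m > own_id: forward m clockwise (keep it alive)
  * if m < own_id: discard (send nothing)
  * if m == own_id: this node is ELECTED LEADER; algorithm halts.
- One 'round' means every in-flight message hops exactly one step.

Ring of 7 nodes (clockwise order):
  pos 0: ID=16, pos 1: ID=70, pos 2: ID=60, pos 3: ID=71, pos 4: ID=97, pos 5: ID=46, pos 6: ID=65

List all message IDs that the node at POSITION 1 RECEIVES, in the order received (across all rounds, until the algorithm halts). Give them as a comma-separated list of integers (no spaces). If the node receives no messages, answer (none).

Answer: 16,65,97

Derivation:
Round 1: pos1(id70) recv 16: drop; pos2(id60) recv 70: fwd; pos3(id71) recv 60: drop; pos4(id97) recv 71: drop; pos5(id46) recv 97: fwd; pos6(id65) recv 46: drop; pos0(id16) recv 65: fwd
Round 2: pos3(id71) recv 70: drop; pos6(id65) recv 97: fwd; pos1(id70) recv 65: drop
Round 3: pos0(id16) recv 97: fwd
Round 4: pos1(id70) recv 97: fwd
Round 5: pos2(id60) recv 97: fwd
Round 6: pos3(id71) recv 97: fwd
Round 7: pos4(id97) recv 97: ELECTED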